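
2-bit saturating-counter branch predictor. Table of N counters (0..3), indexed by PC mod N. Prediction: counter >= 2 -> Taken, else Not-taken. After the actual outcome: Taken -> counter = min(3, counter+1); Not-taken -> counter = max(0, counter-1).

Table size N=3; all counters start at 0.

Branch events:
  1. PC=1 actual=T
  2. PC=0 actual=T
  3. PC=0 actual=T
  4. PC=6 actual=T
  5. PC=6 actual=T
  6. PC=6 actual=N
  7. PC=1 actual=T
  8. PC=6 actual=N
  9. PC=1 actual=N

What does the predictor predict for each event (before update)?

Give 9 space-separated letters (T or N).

Ev 1: PC=1 idx=1 pred=N actual=T -> ctr[1]=1
Ev 2: PC=0 idx=0 pred=N actual=T -> ctr[0]=1
Ev 3: PC=0 idx=0 pred=N actual=T -> ctr[0]=2
Ev 4: PC=6 idx=0 pred=T actual=T -> ctr[0]=3
Ev 5: PC=6 idx=0 pred=T actual=T -> ctr[0]=3
Ev 6: PC=6 idx=0 pred=T actual=N -> ctr[0]=2
Ev 7: PC=1 idx=1 pred=N actual=T -> ctr[1]=2
Ev 8: PC=6 idx=0 pred=T actual=N -> ctr[0]=1
Ev 9: PC=1 idx=1 pred=T actual=N -> ctr[1]=1

Answer: N N N T T T N T T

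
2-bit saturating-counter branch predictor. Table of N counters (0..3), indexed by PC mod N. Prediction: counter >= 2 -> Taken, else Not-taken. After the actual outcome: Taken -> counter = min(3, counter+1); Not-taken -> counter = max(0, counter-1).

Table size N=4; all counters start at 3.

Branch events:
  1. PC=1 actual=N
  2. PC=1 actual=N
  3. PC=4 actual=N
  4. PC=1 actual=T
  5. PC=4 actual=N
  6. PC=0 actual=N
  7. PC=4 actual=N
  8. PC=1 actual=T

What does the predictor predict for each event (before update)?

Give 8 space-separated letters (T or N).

Answer: T T T N T N N T

Derivation:
Ev 1: PC=1 idx=1 pred=T actual=N -> ctr[1]=2
Ev 2: PC=1 idx=1 pred=T actual=N -> ctr[1]=1
Ev 3: PC=4 idx=0 pred=T actual=N -> ctr[0]=2
Ev 4: PC=1 idx=1 pred=N actual=T -> ctr[1]=2
Ev 5: PC=4 idx=0 pred=T actual=N -> ctr[0]=1
Ev 6: PC=0 idx=0 pred=N actual=N -> ctr[0]=0
Ev 7: PC=4 idx=0 pred=N actual=N -> ctr[0]=0
Ev 8: PC=1 idx=1 pred=T actual=T -> ctr[1]=3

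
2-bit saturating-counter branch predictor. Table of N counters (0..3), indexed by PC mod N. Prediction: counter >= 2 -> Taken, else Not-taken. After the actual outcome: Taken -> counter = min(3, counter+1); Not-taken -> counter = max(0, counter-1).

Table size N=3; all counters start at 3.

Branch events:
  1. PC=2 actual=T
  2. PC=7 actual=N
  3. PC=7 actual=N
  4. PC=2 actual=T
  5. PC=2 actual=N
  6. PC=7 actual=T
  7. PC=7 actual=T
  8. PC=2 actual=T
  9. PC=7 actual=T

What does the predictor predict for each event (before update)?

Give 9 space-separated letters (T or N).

Ev 1: PC=2 idx=2 pred=T actual=T -> ctr[2]=3
Ev 2: PC=7 idx=1 pred=T actual=N -> ctr[1]=2
Ev 3: PC=7 idx=1 pred=T actual=N -> ctr[1]=1
Ev 4: PC=2 idx=2 pred=T actual=T -> ctr[2]=3
Ev 5: PC=2 idx=2 pred=T actual=N -> ctr[2]=2
Ev 6: PC=7 idx=1 pred=N actual=T -> ctr[1]=2
Ev 7: PC=7 idx=1 pred=T actual=T -> ctr[1]=3
Ev 8: PC=2 idx=2 pred=T actual=T -> ctr[2]=3
Ev 9: PC=7 idx=1 pred=T actual=T -> ctr[1]=3

Answer: T T T T T N T T T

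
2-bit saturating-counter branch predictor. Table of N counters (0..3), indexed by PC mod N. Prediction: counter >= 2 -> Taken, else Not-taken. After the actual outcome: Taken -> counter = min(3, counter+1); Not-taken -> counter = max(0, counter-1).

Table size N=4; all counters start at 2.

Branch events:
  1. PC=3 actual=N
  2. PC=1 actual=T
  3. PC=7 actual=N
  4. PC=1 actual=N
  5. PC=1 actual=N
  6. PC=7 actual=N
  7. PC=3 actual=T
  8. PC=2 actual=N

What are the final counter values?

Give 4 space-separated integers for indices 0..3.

Ev 1: PC=3 idx=3 pred=T actual=N -> ctr[3]=1
Ev 2: PC=1 idx=1 pred=T actual=T -> ctr[1]=3
Ev 3: PC=7 idx=3 pred=N actual=N -> ctr[3]=0
Ev 4: PC=1 idx=1 pred=T actual=N -> ctr[1]=2
Ev 5: PC=1 idx=1 pred=T actual=N -> ctr[1]=1
Ev 6: PC=7 idx=3 pred=N actual=N -> ctr[3]=0
Ev 7: PC=3 idx=3 pred=N actual=T -> ctr[3]=1
Ev 8: PC=2 idx=2 pred=T actual=N -> ctr[2]=1

Answer: 2 1 1 1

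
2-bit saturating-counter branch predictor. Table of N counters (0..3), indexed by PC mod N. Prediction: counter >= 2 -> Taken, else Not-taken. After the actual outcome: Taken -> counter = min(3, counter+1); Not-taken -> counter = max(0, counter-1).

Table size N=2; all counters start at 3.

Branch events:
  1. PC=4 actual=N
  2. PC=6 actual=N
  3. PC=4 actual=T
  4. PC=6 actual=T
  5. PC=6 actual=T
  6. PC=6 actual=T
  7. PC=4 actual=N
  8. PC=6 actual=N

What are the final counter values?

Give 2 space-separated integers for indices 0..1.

Answer: 1 3

Derivation:
Ev 1: PC=4 idx=0 pred=T actual=N -> ctr[0]=2
Ev 2: PC=6 idx=0 pred=T actual=N -> ctr[0]=1
Ev 3: PC=4 idx=0 pred=N actual=T -> ctr[0]=2
Ev 4: PC=6 idx=0 pred=T actual=T -> ctr[0]=3
Ev 5: PC=6 idx=0 pred=T actual=T -> ctr[0]=3
Ev 6: PC=6 idx=0 pred=T actual=T -> ctr[0]=3
Ev 7: PC=4 idx=0 pred=T actual=N -> ctr[0]=2
Ev 8: PC=6 idx=0 pred=T actual=N -> ctr[0]=1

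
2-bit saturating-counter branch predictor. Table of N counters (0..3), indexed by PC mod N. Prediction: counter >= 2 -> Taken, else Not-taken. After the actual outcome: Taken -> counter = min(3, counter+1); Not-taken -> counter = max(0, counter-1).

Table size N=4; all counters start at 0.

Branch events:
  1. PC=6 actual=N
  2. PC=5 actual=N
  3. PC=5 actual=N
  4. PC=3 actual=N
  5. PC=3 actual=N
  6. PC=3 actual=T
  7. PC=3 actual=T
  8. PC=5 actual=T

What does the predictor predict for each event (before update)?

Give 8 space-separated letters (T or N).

Ev 1: PC=6 idx=2 pred=N actual=N -> ctr[2]=0
Ev 2: PC=5 idx=1 pred=N actual=N -> ctr[1]=0
Ev 3: PC=5 idx=1 pred=N actual=N -> ctr[1]=0
Ev 4: PC=3 idx=3 pred=N actual=N -> ctr[3]=0
Ev 5: PC=3 idx=3 pred=N actual=N -> ctr[3]=0
Ev 6: PC=3 idx=3 pred=N actual=T -> ctr[3]=1
Ev 7: PC=3 idx=3 pred=N actual=T -> ctr[3]=2
Ev 8: PC=5 idx=1 pred=N actual=T -> ctr[1]=1

Answer: N N N N N N N N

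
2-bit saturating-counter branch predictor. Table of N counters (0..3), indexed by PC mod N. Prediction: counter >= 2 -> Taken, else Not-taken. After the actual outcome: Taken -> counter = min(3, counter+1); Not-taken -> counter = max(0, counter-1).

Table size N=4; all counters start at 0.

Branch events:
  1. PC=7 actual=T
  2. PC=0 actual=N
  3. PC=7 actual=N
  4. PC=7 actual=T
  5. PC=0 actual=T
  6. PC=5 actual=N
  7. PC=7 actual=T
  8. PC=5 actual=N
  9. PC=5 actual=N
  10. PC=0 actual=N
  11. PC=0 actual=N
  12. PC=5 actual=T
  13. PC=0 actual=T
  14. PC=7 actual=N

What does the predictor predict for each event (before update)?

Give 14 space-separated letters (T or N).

Ev 1: PC=7 idx=3 pred=N actual=T -> ctr[3]=1
Ev 2: PC=0 idx=0 pred=N actual=N -> ctr[0]=0
Ev 3: PC=7 idx=3 pred=N actual=N -> ctr[3]=0
Ev 4: PC=7 idx=3 pred=N actual=T -> ctr[3]=1
Ev 5: PC=0 idx=0 pred=N actual=T -> ctr[0]=1
Ev 6: PC=5 idx=1 pred=N actual=N -> ctr[1]=0
Ev 7: PC=7 idx=3 pred=N actual=T -> ctr[3]=2
Ev 8: PC=5 idx=1 pred=N actual=N -> ctr[1]=0
Ev 9: PC=5 idx=1 pred=N actual=N -> ctr[1]=0
Ev 10: PC=0 idx=0 pred=N actual=N -> ctr[0]=0
Ev 11: PC=0 idx=0 pred=N actual=N -> ctr[0]=0
Ev 12: PC=5 idx=1 pred=N actual=T -> ctr[1]=1
Ev 13: PC=0 idx=0 pred=N actual=T -> ctr[0]=1
Ev 14: PC=7 idx=3 pred=T actual=N -> ctr[3]=1

Answer: N N N N N N N N N N N N N T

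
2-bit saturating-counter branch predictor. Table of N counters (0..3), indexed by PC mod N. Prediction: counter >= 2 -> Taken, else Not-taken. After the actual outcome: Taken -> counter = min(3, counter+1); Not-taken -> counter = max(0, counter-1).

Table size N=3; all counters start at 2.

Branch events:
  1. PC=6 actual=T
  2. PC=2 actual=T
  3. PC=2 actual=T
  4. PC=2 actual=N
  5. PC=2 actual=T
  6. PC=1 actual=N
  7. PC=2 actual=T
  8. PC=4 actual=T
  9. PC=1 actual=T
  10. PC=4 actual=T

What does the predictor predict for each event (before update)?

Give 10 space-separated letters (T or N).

Answer: T T T T T T T N T T

Derivation:
Ev 1: PC=6 idx=0 pred=T actual=T -> ctr[0]=3
Ev 2: PC=2 idx=2 pred=T actual=T -> ctr[2]=3
Ev 3: PC=2 idx=2 pred=T actual=T -> ctr[2]=3
Ev 4: PC=2 idx=2 pred=T actual=N -> ctr[2]=2
Ev 5: PC=2 idx=2 pred=T actual=T -> ctr[2]=3
Ev 6: PC=1 idx=1 pred=T actual=N -> ctr[1]=1
Ev 7: PC=2 idx=2 pred=T actual=T -> ctr[2]=3
Ev 8: PC=4 idx=1 pred=N actual=T -> ctr[1]=2
Ev 9: PC=1 idx=1 pred=T actual=T -> ctr[1]=3
Ev 10: PC=4 idx=1 pred=T actual=T -> ctr[1]=3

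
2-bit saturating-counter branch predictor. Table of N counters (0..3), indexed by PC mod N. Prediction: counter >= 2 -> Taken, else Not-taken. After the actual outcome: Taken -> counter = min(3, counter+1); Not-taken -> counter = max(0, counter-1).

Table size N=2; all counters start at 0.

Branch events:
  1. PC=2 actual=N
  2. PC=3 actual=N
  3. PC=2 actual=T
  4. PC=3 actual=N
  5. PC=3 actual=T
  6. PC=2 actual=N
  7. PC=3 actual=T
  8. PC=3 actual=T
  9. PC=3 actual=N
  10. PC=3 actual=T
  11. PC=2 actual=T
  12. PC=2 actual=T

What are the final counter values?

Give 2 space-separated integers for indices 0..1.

Answer: 2 3

Derivation:
Ev 1: PC=2 idx=0 pred=N actual=N -> ctr[0]=0
Ev 2: PC=3 idx=1 pred=N actual=N -> ctr[1]=0
Ev 3: PC=2 idx=0 pred=N actual=T -> ctr[0]=1
Ev 4: PC=3 idx=1 pred=N actual=N -> ctr[1]=0
Ev 5: PC=3 idx=1 pred=N actual=T -> ctr[1]=1
Ev 6: PC=2 idx=0 pred=N actual=N -> ctr[0]=0
Ev 7: PC=3 idx=1 pred=N actual=T -> ctr[1]=2
Ev 8: PC=3 idx=1 pred=T actual=T -> ctr[1]=3
Ev 9: PC=3 idx=1 pred=T actual=N -> ctr[1]=2
Ev 10: PC=3 idx=1 pred=T actual=T -> ctr[1]=3
Ev 11: PC=2 idx=0 pred=N actual=T -> ctr[0]=1
Ev 12: PC=2 idx=0 pred=N actual=T -> ctr[0]=2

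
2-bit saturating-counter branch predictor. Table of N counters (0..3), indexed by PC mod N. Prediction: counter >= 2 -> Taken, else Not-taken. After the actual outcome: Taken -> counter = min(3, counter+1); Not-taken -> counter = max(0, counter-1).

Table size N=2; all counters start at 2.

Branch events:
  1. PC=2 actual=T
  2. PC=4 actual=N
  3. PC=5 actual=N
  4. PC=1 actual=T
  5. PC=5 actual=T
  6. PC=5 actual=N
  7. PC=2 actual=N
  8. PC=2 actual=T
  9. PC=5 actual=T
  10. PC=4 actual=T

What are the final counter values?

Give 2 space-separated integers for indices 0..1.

Ev 1: PC=2 idx=0 pred=T actual=T -> ctr[0]=3
Ev 2: PC=4 idx=0 pred=T actual=N -> ctr[0]=2
Ev 3: PC=5 idx=1 pred=T actual=N -> ctr[1]=1
Ev 4: PC=1 idx=1 pred=N actual=T -> ctr[1]=2
Ev 5: PC=5 idx=1 pred=T actual=T -> ctr[1]=3
Ev 6: PC=5 idx=1 pred=T actual=N -> ctr[1]=2
Ev 7: PC=2 idx=0 pred=T actual=N -> ctr[0]=1
Ev 8: PC=2 idx=0 pred=N actual=T -> ctr[0]=2
Ev 9: PC=5 idx=1 pred=T actual=T -> ctr[1]=3
Ev 10: PC=4 idx=0 pred=T actual=T -> ctr[0]=3

Answer: 3 3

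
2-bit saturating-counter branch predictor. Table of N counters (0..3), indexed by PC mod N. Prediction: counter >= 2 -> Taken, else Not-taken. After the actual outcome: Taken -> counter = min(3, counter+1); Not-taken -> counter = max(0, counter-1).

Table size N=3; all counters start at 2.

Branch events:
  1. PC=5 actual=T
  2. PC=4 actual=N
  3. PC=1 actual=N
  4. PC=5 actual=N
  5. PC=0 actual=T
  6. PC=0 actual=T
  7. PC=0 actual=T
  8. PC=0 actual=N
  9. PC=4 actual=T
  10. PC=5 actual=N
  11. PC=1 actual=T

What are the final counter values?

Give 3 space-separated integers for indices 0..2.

Ev 1: PC=5 idx=2 pred=T actual=T -> ctr[2]=3
Ev 2: PC=4 idx=1 pred=T actual=N -> ctr[1]=1
Ev 3: PC=1 idx=1 pred=N actual=N -> ctr[1]=0
Ev 4: PC=5 idx=2 pred=T actual=N -> ctr[2]=2
Ev 5: PC=0 idx=0 pred=T actual=T -> ctr[0]=3
Ev 6: PC=0 idx=0 pred=T actual=T -> ctr[0]=3
Ev 7: PC=0 idx=0 pred=T actual=T -> ctr[0]=3
Ev 8: PC=0 idx=0 pred=T actual=N -> ctr[0]=2
Ev 9: PC=4 idx=1 pred=N actual=T -> ctr[1]=1
Ev 10: PC=5 idx=2 pred=T actual=N -> ctr[2]=1
Ev 11: PC=1 idx=1 pred=N actual=T -> ctr[1]=2

Answer: 2 2 1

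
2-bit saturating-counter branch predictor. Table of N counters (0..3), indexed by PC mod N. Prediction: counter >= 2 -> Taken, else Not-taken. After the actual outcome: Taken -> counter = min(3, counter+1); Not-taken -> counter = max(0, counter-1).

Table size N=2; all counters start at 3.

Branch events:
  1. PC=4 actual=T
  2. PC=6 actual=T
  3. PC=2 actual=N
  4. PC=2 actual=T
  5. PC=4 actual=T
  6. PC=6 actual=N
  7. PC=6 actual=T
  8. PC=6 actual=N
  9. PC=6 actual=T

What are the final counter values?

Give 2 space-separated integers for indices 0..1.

Ev 1: PC=4 idx=0 pred=T actual=T -> ctr[0]=3
Ev 2: PC=6 idx=0 pred=T actual=T -> ctr[0]=3
Ev 3: PC=2 idx=0 pred=T actual=N -> ctr[0]=2
Ev 4: PC=2 idx=0 pred=T actual=T -> ctr[0]=3
Ev 5: PC=4 idx=0 pred=T actual=T -> ctr[0]=3
Ev 6: PC=6 idx=0 pred=T actual=N -> ctr[0]=2
Ev 7: PC=6 idx=0 pred=T actual=T -> ctr[0]=3
Ev 8: PC=6 idx=0 pred=T actual=N -> ctr[0]=2
Ev 9: PC=6 idx=0 pred=T actual=T -> ctr[0]=3

Answer: 3 3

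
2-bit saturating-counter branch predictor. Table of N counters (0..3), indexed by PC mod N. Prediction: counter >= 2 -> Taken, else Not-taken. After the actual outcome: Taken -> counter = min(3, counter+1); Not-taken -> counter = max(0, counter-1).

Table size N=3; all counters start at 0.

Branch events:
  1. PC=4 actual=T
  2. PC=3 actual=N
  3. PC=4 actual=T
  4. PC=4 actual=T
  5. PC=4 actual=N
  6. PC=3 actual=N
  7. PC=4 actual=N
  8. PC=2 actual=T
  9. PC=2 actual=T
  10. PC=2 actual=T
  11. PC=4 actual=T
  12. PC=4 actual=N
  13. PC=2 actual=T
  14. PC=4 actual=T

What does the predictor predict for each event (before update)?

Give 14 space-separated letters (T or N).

Ev 1: PC=4 idx=1 pred=N actual=T -> ctr[1]=1
Ev 2: PC=3 idx=0 pred=N actual=N -> ctr[0]=0
Ev 3: PC=4 idx=1 pred=N actual=T -> ctr[1]=2
Ev 4: PC=4 idx=1 pred=T actual=T -> ctr[1]=3
Ev 5: PC=4 idx=1 pred=T actual=N -> ctr[1]=2
Ev 6: PC=3 idx=0 pred=N actual=N -> ctr[0]=0
Ev 7: PC=4 idx=1 pred=T actual=N -> ctr[1]=1
Ev 8: PC=2 idx=2 pred=N actual=T -> ctr[2]=1
Ev 9: PC=2 idx=2 pred=N actual=T -> ctr[2]=2
Ev 10: PC=2 idx=2 pred=T actual=T -> ctr[2]=3
Ev 11: PC=4 idx=1 pred=N actual=T -> ctr[1]=2
Ev 12: PC=4 idx=1 pred=T actual=N -> ctr[1]=1
Ev 13: PC=2 idx=2 pred=T actual=T -> ctr[2]=3
Ev 14: PC=4 idx=1 pred=N actual=T -> ctr[1]=2

Answer: N N N T T N T N N T N T T N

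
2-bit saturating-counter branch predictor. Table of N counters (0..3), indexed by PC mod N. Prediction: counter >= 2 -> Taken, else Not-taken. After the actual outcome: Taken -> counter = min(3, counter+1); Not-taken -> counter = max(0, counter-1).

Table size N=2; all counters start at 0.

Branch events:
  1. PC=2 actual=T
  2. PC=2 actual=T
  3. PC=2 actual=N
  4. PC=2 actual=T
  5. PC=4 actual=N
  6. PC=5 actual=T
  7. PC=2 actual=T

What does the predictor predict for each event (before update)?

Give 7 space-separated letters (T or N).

Ev 1: PC=2 idx=0 pred=N actual=T -> ctr[0]=1
Ev 2: PC=2 idx=0 pred=N actual=T -> ctr[0]=2
Ev 3: PC=2 idx=0 pred=T actual=N -> ctr[0]=1
Ev 4: PC=2 idx=0 pred=N actual=T -> ctr[0]=2
Ev 5: PC=4 idx=0 pred=T actual=N -> ctr[0]=1
Ev 6: PC=5 idx=1 pred=N actual=T -> ctr[1]=1
Ev 7: PC=2 idx=0 pred=N actual=T -> ctr[0]=2

Answer: N N T N T N N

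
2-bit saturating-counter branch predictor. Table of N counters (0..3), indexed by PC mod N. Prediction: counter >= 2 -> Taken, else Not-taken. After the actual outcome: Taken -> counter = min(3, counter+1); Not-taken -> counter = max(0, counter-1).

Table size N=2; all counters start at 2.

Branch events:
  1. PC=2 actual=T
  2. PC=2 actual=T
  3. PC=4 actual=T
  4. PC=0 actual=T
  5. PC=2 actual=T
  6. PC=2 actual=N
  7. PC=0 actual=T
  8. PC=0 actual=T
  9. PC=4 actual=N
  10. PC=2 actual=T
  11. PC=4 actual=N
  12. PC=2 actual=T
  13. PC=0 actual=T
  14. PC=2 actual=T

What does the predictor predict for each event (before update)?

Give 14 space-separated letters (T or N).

Answer: T T T T T T T T T T T T T T

Derivation:
Ev 1: PC=2 idx=0 pred=T actual=T -> ctr[0]=3
Ev 2: PC=2 idx=0 pred=T actual=T -> ctr[0]=3
Ev 3: PC=4 idx=0 pred=T actual=T -> ctr[0]=3
Ev 4: PC=0 idx=0 pred=T actual=T -> ctr[0]=3
Ev 5: PC=2 idx=0 pred=T actual=T -> ctr[0]=3
Ev 6: PC=2 idx=0 pred=T actual=N -> ctr[0]=2
Ev 7: PC=0 idx=0 pred=T actual=T -> ctr[0]=3
Ev 8: PC=0 idx=0 pred=T actual=T -> ctr[0]=3
Ev 9: PC=4 idx=0 pred=T actual=N -> ctr[0]=2
Ev 10: PC=2 idx=0 pred=T actual=T -> ctr[0]=3
Ev 11: PC=4 idx=0 pred=T actual=N -> ctr[0]=2
Ev 12: PC=2 idx=0 pred=T actual=T -> ctr[0]=3
Ev 13: PC=0 idx=0 pred=T actual=T -> ctr[0]=3
Ev 14: PC=2 idx=0 pred=T actual=T -> ctr[0]=3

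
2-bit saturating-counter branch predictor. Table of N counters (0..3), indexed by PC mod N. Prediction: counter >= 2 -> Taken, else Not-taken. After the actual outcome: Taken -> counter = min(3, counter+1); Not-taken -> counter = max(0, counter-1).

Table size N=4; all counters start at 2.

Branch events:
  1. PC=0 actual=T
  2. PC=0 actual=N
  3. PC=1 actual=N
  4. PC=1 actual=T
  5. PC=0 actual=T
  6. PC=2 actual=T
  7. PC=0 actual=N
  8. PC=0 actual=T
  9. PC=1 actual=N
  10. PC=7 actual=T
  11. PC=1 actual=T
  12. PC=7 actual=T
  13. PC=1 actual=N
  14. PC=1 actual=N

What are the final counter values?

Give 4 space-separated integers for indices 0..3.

Answer: 3 0 3 3

Derivation:
Ev 1: PC=0 idx=0 pred=T actual=T -> ctr[0]=3
Ev 2: PC=0 idx=0 pred=T actual=N -> ctr[0]=2
Ev 3: PC=1 idx=1 pred=T actual=N -> ctr[1]=1
Ev 4: PC=1 idx=1 pred=N actual=T -> ctr[1]=2
Ev 5: PC=0 idx=0 pred=T actual=T -> ctr[0]=3
Ev 6: PC=2 idx=2 pred=T actual=T -> ctr[2]=3
Ev 7: PC=0 idx=0 pred=T actual=N -> ctr[0]=2
Ev 8: PC=0 idx=0 pred=T actual=T -> ctr[0]=3
Ev 9: PC=1 idx=1 pred=T actual=N -> ctr[1]=1
Ev 10: PC=7 idx=3 pred=T actual=T -> ctr[3]=3
Ev 11: PC=1 idx=1 pred=N actual=T -> ctr[1]=2
Ev 12: PC=7 idx=3 pred=T actual=T -> ctr[3]=3
Ev 13: PC=1 idx=1 pred=T actual=N -> ctr[1]=1
Ev 14: PC=1 idx=1 pred=N actual=N -> ctr[1]=0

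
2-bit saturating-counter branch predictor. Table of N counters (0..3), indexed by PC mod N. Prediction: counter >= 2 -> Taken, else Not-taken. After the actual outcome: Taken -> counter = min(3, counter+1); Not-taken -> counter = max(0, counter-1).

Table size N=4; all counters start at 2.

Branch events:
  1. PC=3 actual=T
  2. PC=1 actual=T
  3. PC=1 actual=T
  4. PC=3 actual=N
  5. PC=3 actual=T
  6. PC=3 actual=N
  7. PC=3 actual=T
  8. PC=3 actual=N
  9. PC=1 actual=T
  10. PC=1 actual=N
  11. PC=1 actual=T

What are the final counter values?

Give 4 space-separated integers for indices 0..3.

Answer: 2 3 2 2

Derivation:
Ev 1: PC=3 idx=3 pred=T actual=T -> ctr[3]=3
Ev 2: PC=1 idx=1 pred=T actual=T -> ctr[1]=3
Ev 3: PC=1 idx=1 pred=T actual=T -> ctr[1]=3
Ev 4: PC=3 idx=3 pred=T actual=N -> ctr[3]=2
Ev 5: PC=3 idx=3 pred=T actual=T -> ctr[3]=3
Ev 6: PC=3 idx=3 pred=T actual=N -> ctr[3]=2
Ev 7: PC=3 idx=3 pred=T actual=T -> ctr[3]=3
Ev 8: PC=3 idx=3 pred=T actual=N -> ctr[3]=2
Ev 9: PC=1 idx=1 pred=T actual=T -> ctr[1]=3
Ev 10: PC=1 idx=1 pred=T actual=N -> ctr[1]=2
Ev 11: PC=1 idx=1 pred=T actual=T -> ctr[1]=3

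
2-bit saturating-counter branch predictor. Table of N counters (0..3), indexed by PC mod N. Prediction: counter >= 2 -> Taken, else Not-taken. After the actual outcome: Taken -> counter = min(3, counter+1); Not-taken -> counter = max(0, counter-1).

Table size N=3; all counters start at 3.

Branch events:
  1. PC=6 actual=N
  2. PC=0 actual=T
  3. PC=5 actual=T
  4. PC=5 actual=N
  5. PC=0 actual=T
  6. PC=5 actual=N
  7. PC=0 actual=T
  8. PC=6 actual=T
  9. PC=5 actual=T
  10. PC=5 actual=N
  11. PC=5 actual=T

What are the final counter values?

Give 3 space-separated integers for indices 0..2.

Answer: 3 3 2

Derivation:
Ev 1: PC=6 idx=0 pred=T actual=N -> ctr[0]=2
Ev 2: PC=0 idx=0 pred=T actual=T -> ctr[0]=3
Ev 3: PC=5 idx=2 pred=T actual=T -> ctr[2]=3
Ev 4: PC=5 idx=2 pred=T actual=N -> ctr[2]=2
Ev 5: PC=0 idx=0 pred=T actual=T -> ctr[0]=3
Ev 6: PC=5 idx=2 pred=T actual=N -> ctr[2]=1
Ev 7: PC=0 idx=0 pred=T actual=T -> ctr[0]=3
Ev 8: PC=6 idx=0 pred=T actual=T -> ctr[0]=3
Ev 9: PC=5 idx=2 pred=N actual=T -> ctr[2]=2
Ev 10: PC=5 idx=2 pred=T actual=N -> ctr[2]=1
Ev 11: PC=5 idx=2 pred=N actual=T -> ctr[2]=2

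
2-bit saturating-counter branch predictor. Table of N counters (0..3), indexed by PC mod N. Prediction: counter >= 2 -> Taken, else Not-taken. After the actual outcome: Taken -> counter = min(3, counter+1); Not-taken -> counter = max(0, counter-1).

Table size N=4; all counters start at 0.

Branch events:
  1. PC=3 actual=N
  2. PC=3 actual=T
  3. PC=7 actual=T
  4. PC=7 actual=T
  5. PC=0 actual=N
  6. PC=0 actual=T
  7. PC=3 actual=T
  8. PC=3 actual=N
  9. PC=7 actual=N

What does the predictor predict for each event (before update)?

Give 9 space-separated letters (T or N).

Ev 1: PC=3 idx=3 pred=N actual=N -> ctr[3]=0
Ev 2: PC=3 idx=3 pred=N actual=T -> ctr[3]=1
Ev 3: PC=7 idx=3 pred=N actual=T -> ctr[3]=2
Ev 4: PC=7 idx=3 pred=T actual=T -> ctr[3]=3
Ev 5: PC=0 idx=0 pred=N actual=N -> ctr[0]=0
Ev 6: PC=0 idx=0 pred=N actual=T -> ctr[0]=1
Ev 7: PC=3 idx=3 pred=T actual=T -> ctr[3]=3
Ev 8: PC=3 idx=3 pred=T actual=N -> ctr[3]=2
Ev 9: PC=7 idx=3 pred=T actual=N -> ctr[3]=1

Answer: N N N T N N T T T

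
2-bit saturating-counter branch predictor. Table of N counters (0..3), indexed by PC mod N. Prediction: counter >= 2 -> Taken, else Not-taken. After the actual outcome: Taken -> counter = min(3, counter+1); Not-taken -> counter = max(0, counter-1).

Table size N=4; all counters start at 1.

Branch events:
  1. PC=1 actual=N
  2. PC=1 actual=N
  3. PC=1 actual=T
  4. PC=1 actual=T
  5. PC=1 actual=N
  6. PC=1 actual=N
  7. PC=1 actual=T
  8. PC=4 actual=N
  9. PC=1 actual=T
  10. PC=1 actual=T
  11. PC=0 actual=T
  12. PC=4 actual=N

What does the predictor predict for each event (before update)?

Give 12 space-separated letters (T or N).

Answer: N N N N T N N N N T N N

Derivation:
Ev 1: PC=1 idx=1 pred=N actual=N -> ctr[1]=0
Ev 2: PC=1 idx=1 pred=N actual=N -> ctr[1]=0
Ev 3: PC=1 idx=1 pred=N actual=T -> ctr[1]=1
Ev 4: PC=1 idx=1 pred=N actual=T -> ctr[1]=2
Ev 5: PC=1 idx=1 pred=T actual=N -> ctr[1]=1
Ev 6: PC=1 idx=1 pred=N actual=N -> ctr[1]=0
Ev 7: PC=1 idx=1 pred=N actual=T -> ctr[1]=1
Ev 8: PC=4 idx=0 pred=N actual=N -> ctr[0]=0
Ev 9: PC=1 idx=1 pred=N actual=T -> ctr[1]=2
Ev 10: PC=1 idx=1 pred=T actual=T -> ctr[1]=3
Ev 11: PC=0 idx=0 pred=N actual=T -> ctr[0]=1
Ev 12: PC=4 idx=0 pred=N actual=N -> ctr[0]=0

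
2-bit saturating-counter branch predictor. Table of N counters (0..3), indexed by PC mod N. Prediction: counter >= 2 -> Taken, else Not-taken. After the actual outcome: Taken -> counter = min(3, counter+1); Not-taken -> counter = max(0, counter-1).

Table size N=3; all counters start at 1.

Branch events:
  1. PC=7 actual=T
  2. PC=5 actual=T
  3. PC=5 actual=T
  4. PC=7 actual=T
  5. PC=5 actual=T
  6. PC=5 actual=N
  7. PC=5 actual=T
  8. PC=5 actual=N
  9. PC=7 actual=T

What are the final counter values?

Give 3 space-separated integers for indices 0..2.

Answer: 1 3 2

Derivation:
Ev 1: PC=7 idx=1 pred=N actual=T -> ctr[1]=2
Ev 2: PC=5 idx=2 pred=N actual=T -> ctr[2]=2
Ev 3: PC=5 idx=2 pred=T actual=T -> ctr[2]=3
Ev 4: PC=7 idx=1 pred=T actual=T -> ctr[1]=3
Ev 5: PC=5 idx=2 pred=T actual=T -> ctr[2]=3
Ev 6: PC=5 idx=2 pred=T actual=N -> ctr[2]=2
Ev 7: PC=5 idx=2 pred=T actual=T -> ctr[2]=3
Ev 8: PC=5 idx=2 pred=T actual=N -> ctr[2]=2
Ev 9: PC=7 idx=1 pred=T actual=T -> ctr[1]=3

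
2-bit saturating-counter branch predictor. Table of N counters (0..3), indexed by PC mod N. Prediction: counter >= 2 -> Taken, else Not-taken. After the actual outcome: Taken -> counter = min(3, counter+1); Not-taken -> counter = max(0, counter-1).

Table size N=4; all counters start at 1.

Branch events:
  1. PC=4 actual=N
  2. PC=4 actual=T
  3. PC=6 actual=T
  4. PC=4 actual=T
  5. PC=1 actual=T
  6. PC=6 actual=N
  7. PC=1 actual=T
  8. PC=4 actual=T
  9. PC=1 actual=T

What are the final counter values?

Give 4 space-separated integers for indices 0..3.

Ev 1: PC=4 idx=0 pred=N actual=N -> ctr[0]=0
Ev 2: PC=4 idx=0 pred=N actual=T -> ctr[0]=1
Ev 3: PC=6 idx=2 pred=N actual=T -> ctr[2]=2
Ev 4: PC=4 idx=0 pred=N actual=T -> ctr[0]=2
Ev 5: PC=1 idx=1 pred=N actual=T -> ctr[1]=2
Ev 6: PC=6 idx=2 pred=T actual=N -> ctr[2]=1
Ev 7: PC=1 idx=1 pred=T actual=T -> ctr[1]=3
Ev 8: PC=4 idx=0 pred=T actual=T -> ctr[0]=3
Ev 9: PC=1 idx=1 pred=T actual=T -> ctr[1]=3

Answer: 3 3 1 1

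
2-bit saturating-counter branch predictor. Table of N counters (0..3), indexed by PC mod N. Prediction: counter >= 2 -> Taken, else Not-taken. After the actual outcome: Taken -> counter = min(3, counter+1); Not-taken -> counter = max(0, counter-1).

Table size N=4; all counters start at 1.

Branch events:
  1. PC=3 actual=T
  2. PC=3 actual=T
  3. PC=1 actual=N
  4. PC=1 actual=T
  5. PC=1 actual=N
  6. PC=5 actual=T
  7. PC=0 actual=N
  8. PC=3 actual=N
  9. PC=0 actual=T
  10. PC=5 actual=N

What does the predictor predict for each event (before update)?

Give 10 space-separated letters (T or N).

Ev 1: PC=3 idx=3 pred=N actual=T -> ctr[3]=2
Ev 2: PC=3 idx=3 pred=T actual=T -> ctr[3]=3
Ev 3: PC=1 idx=1 pred=N actual=N -> ctr[1]=0
Ev 4: PC=1 idx=1 pred=N actual=T -> ctr[1]=1
Ev 5: PC=1 idx=1 pred=N actual=N -> ctr[1]=0
Ev 6: PC=5 idx=1 pred=N actual=T -> ctr[1]=1
Ev 7: PC=0 idx=0 pred=N actual=N -> ctr[0]=0
Ev 8: PC=3 idx=3 pred=T actual=N -> ctr[3]=2
Ev 9: PC=0 idx=0 pred=N actual=T -> ctr[0]=1
Ev 10: PC=5 idx=1 pred=N actual=N -> ctr[1]=0

Answer: N T N N N N N T N N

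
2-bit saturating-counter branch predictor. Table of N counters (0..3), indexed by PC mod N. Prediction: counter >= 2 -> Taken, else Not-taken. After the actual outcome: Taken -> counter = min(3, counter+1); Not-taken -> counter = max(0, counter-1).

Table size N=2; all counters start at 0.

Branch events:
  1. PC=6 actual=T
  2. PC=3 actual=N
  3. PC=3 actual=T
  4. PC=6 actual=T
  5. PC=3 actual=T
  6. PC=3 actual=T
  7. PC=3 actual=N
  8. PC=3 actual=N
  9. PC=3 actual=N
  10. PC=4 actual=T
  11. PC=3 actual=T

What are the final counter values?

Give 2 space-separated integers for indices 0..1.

Ev 1: PC=6 idx=0 pred=N actual=T -> ctr[0]=1
Ev 2: PC=3 idx=1 pred=N actual=N -> ctr[1]=0
Ev 3: PC=3 idx=1 pred=N actual=T -> ctr[1]=1
Ev 4: PC=6 idx=0 pred=N actual=T -> ctr[0]=2
Ev 5: PC=3 idx=1 pred=N actual=T -> ctr[1]=2
Ev 6: PC=3 idx=1 pred=T actual=T -> ctr[1]=3
Ev 7: PC=3 idx=1 pred=T actual=N -> ctr[1]=2
Ev 8: PC=3 idx=1 pred=T actual=N -> ctr[1]=1
Ev 9: PC=3 idx=1 pred=N actual=N -> ctr[1]=0
Ev 10: PC=4 idx=0 pred=T actual=T -> ctr[0]=3
Ev 11: PC=3 idx=1 pred=N actual=T -> ctr[1]=1

Answer: 3 1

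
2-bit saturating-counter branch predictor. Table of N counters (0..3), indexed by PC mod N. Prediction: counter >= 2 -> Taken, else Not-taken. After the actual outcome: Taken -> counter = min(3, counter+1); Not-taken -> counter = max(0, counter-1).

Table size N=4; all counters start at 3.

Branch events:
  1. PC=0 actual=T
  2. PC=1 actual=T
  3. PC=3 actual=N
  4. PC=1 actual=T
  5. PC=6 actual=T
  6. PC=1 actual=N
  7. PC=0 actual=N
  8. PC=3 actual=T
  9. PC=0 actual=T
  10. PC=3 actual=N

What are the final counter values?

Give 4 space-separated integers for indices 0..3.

Answer: 3 2 3 2

Derivation:
Ev 1: PC=0 idx=0 pred=T actual=T -> ctr[0]=3
Ev 2: PC=1 idx=1 pred=T actual=T -> ctr[1]=3
Ev 3: PC=3 idx=3 pred=T actual=N -> ctr[3]=2
Ev 4: PC=1 idx=1 pred=T actual=T -> ctr[1]=3
Ev 5: PC=6 idx=2 pred=T actual=T -> ctr[2]=3
Ev 6: PC=1 idx=1 pred=T actual=N -> ctr[1]=2
Ev 7: PC=0 idx=0 pred=T actual=N -> ctr[0]=2
Ev 8: PC=3 idx=3 pred=T actual=T -> ctr[3]=3
Ev 9: PC=0 idx=0 pred=T actual=T -> ctr[0]=3
Ev 10: PC=3 idx=3 pred=T actual=N -> ctr[3]=2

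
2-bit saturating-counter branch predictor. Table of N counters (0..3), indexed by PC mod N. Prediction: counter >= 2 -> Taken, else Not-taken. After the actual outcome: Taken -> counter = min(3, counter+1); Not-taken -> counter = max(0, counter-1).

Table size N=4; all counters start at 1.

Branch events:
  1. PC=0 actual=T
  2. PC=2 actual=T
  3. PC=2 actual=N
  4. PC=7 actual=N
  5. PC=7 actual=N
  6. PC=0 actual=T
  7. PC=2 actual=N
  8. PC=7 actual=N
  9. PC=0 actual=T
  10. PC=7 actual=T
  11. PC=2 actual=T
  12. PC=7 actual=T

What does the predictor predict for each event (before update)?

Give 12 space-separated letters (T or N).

Answer: N N T N N T N N T N N N

Derivation:
Ev 1: PC=0 idx=0 pred=N actual=T -> ctr[0]=2
Ev 2: PC=2 idx=2 pred=N actual=T -> ctr[2]=2
Ev 3: PC=2 idx=2 pred=T actual=N -> ctr[2]=1
Ev 4: PC=7 idx=3 pred=N actual=N -> ctr[3]=0
Ev 5: PC=7 idx=3 pred=N actual=N -> ctr[3]=0
Ev 6: PC=0 idx=0 pred=T actual=T -> ctr[0]=3
Ev 7: PC=2 idx=2 pred=N actual=N -> ctr[2]=0
Ev 8: PC=7 idx=3 pred=N actual=N -> ctr[3]=0
Ev 9: PC=0 idx=0 pred=T actual=T -> ctr[0]=3
Ev 10: PC=7 idx=3 pred=N actual=T -> ctr[3]=1
Ev 11: PC=2 idx=2 pred=N actual=T -> ctr[2]=1
Ev 12: PC=7 idx=3 pred=N actual=T -> ctr[3]=2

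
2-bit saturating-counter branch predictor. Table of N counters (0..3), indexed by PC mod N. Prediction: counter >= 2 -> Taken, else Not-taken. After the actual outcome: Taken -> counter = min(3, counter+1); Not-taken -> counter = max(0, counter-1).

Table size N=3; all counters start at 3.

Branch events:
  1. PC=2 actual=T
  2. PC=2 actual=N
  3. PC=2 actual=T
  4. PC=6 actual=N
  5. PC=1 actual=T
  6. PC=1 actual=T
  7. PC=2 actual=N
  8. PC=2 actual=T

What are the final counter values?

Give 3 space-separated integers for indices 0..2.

Ev 1: PC=2 idx=2 pred=T actual=T -> ctr[2]=3
Ev 2: PC=2 idx=2 pred=T actual=N -> ctr[2]=2
Ev 3: PC=2 idx=2 pred=T actual=T -> ctr[2]=3
Ev 4: PC=6 idx=0 pred=T actual=N -> ctr[0]=2
Ev 5: PC=1 idx=1 pred=T actual=T -> ctr[1]=3
Ev 6: PC=1 idx=1 pred=T actual=T -> ctr[1]=3
Ev 7: PC=2 idx=2 pred=T actual=N -> ctr[2]=2
Ev 8: PC=2 idx=2 pred=T actual=T -> ctr[2]=3

Answer: 2 3 3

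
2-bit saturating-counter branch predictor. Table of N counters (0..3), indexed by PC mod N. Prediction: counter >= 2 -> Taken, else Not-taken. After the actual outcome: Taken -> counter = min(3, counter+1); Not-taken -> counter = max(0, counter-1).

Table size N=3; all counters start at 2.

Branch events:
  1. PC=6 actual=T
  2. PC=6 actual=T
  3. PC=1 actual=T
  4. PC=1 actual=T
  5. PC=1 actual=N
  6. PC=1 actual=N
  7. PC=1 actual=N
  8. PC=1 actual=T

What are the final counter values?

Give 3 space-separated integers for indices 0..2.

Answer: 3 1 2

Derivation:
Ev 1: PC=6 idx=0 pred=T actual=T -> ctr[0]=3
Ev 2: PC=6 idx=0 pred=T actual=T -> ctr[0]=3
Ev 3: PC=1 idx=1 pred=T actual=T -> ctr[1]=3
Ev 4: PC=1 idx=1 pred=T actual=T -> ctr[1]=3
Ev 5: PC=1 idx=1 pred=T actual=N -> ctr[1]=2
Ev 6: PC=1 idx=1 pred=T actual=N -> ctr[1]=1
Ev 7: PC=1 idx=1 pred=N actual=N -> ctr[1]=0
Ev 8: PC=1 idx=1 pred=N actual=T -> ctr[1]=1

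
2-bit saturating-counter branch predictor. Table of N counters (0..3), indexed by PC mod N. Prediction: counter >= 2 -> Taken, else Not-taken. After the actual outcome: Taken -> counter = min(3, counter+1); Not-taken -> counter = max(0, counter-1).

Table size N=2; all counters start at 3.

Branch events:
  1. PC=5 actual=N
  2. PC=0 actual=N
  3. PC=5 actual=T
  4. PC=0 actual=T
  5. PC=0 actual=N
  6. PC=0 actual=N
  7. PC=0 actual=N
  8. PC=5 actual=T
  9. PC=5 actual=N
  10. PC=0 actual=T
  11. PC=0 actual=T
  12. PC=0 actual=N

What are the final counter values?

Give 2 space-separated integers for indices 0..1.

Answer: 1 2

Derivation:
Ev 1: PC=5 idx=1 pred=T actual=N -> ctr[1]=2
Ev 2: PC=0 idx=0 pred=T actual=N -> ctr[0]=2
Ev 3: PC=5 idx=1 pred=T actual=T -> ctr[1]=3
Ev 4: PC=0 idx=0 pred=T actual=T -> ctr[0]=3
Ev 5: PC=0 idx=0 pred=T actual=N -> ctr[0]=2
Ev 6: PC=0 idx=0 pred=T actual=N -> ctr[0]=1
Ev 7: PC=0 idx=0 pred=N actual=N -> ctr[0]=0
Ev 8: PC=5 idx=1 pred=T actual=T -> ctr[1]=3
Ev 9: PC=5 idx=1 pred=T actual=N -> ctr[1]=2
Ev 10: PC=0 idx=0 pred=N actual=T -> ctr[0]=1
Ev 11: PC=0 idx=0 pred=N actual=T -> ctr[0]=2
Ev 12: PC=0 idx=0 pred=T actual=N -> ctr[0]=1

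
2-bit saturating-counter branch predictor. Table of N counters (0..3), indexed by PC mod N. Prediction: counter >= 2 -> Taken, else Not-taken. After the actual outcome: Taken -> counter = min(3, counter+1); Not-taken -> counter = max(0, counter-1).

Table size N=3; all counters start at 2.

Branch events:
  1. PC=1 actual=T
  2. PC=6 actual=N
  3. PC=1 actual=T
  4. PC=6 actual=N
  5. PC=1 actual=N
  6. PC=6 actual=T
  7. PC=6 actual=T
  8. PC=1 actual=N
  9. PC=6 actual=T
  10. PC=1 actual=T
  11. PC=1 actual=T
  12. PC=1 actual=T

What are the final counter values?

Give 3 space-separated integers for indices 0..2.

Ev 1: PC=1 idx=1 pred=T actual=T -> ctr[1]=3
Ev 2: PC=6 idx=0 pred=T actual=N -> ctr[0]=1
Ev 3: PC=1 idx=1 pred=T actual=T -> ctr[1]=3
Ev 4: PC=6 idx=0 pred=N actual=N -> ctr[0]=0
Ev 5: PC=1 idx=1 pred=T actual=N -> ctr[1]=2
Ev 6: PC=6 idx=0 pred=N actual=T -> ctr[0]=1
Ev 7: PC=6 idx=0 pred=N actual=T -> ctr[0]=2
Ev 8: PC=1 idx=1 pred=T actual=N -> ctr[1]=1
Ev 9: PC=6 idx=0 pred=T actual=T -> ctr[0]=3
Ev 10: PC=1 idx=1 pred=N actual=T -> ctr[1]=2
Ev 11: PC=1 idx=1 pred=T actual=T -> ctr[1]=3
Ev 12: PC=1 idx=1 pred=T actual=T -> ctr[1]=3

Answer: 3 3 2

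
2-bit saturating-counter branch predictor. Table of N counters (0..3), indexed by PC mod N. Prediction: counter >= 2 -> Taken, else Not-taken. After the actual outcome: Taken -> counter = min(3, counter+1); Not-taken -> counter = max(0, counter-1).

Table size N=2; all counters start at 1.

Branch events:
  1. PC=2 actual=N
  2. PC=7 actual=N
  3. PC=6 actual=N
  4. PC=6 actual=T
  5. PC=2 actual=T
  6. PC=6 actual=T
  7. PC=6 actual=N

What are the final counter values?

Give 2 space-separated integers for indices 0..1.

Answer: 2 0

Derivation:
Ev 1: PC=2 idx=0 pred=N actual=N -> ctr[0]=0
Ev 2: PC=7 idx=1 pred=N actual=N -> ctr[1]=0
Ev 3: PC=6 idx=0 pred=N actual=N -> ctr[0]=0
Ev 4: PC=6 idx=0 pred=N actual=T -> ctr[0]=1
Ev 5: PC=2 idx=0 pred=N actual=T -> ctr[0]=2
Ev 6: PC=6 idx=0 pred=T actual=T -> ctr[0]=3
Ev 7: PC=6 idx=0 pred=T actual=N -> ctr[0]=2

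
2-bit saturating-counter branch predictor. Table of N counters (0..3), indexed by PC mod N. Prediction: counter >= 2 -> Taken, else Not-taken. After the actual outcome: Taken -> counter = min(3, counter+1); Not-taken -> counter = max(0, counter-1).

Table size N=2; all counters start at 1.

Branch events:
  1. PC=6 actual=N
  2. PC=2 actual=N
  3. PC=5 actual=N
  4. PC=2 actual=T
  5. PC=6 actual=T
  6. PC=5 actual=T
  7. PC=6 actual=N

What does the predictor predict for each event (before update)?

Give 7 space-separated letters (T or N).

Ev 1: PC=6 idx=0 pred=N actual=N -> ctr[0]=0
Ev 2: PC=2 idx=0 pred=N actual=N -> ctr[0]=0
Ev 3: PC=5 idx=1 pred=N actual=N -> ctr[1]=0
Ev 4: PC=2 idx=0 pred=N actual=T -> ctr[0]=1
Ev 5: PC=6 idx=0 pred=N actual=T -> ctr[0]=2
Ev 6: PC=5 idx=1 pred=N actual=T -> ctr[1]=1
Ev 7: PC=6 idx=0 pred=T actual=N -> ctr[0]=1

Answer: N N N N N N T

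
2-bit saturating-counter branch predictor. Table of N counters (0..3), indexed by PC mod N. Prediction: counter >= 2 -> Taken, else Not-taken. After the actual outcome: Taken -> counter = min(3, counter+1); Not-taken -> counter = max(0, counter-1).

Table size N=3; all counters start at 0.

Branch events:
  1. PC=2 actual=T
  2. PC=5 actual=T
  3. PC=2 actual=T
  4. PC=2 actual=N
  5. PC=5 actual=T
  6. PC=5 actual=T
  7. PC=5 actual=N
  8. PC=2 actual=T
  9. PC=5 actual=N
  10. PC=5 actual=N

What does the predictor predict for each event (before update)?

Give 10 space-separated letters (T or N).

Ev 1: PC=2 idx=2 pred=N actual=T -> ctr[2]=1
Ev 2: PC=5 idx=2 pred=N actual=T -> ctr[2]=2
Ev 3: PC=2 idx=2 pred=T actual=T -> ctr[2]=3
Ev 4: PC=2 idx=2 pred=T actual=N -> ctr[2]=2
Ev 5: PC=5 idx=2 pred=T actual=T -> ctr[2]=3
Ev 6: PC=5 idx=2 pred=T actual=T -> ctr[2]=3
Ev 7: PC=5 idx=2 pred=T actual=N -> ctr[2]=2
Ev 8: PC=2 idx=2 pred=T actual=T -> ctr[2]=3
Ev 9: PC=5 idx=2 pred=T actual=N -> ctr[2]=2
Ev 10: PC=5 idx=2 pred=T actual=N -> ctr[2]=1

Answer: N N T T T T T T T T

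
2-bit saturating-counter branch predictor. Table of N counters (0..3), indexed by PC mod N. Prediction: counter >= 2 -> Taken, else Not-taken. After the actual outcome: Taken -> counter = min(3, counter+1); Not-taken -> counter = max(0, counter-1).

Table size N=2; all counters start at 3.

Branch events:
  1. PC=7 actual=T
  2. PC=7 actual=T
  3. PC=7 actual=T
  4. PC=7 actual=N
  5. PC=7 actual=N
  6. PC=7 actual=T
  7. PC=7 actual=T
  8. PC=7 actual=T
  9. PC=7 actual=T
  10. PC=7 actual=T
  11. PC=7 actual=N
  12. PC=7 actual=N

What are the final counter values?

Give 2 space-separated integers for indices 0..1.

Ev 1: PC=7 idx=1 pred=T actual=T -> ctr[1]=3
Ev 2: PC=7 idx=1 pred=T actual=T -> ctr[1]=3
Ev 3: PC=7 idx=1 pred=T actual=T -> ctr[1]=3
Ev 4: PC=7 idx=1 pred=T actual=N -> ctr[1]=2
Ev 5: PC=7 idx=1 pred=T actual=N -> ctr[1]=1
Ev 6: PC=7 idx=1 pred=N actual=T -> ctr[1]=2
Ev 7: PC=7 idx=1 pred=T actual=T -> ctr[1]=3
Ev 8: PC=7 idx=1 pred=T actual=T -> ctr[1]=3
Ev 9: PC=7 idx=1 pred=T actual=T -> ctr[1]=3
Ev 10: PC=7 idx=1 pred=T actual=T -> ctr[1]=3
Ev 11: PC=7 idx=1 pred=T actual=N -> ctr[1]=2
Ev 12: PC=7 idx=1 pred=T actual=N -> ctr[1]=1

Answer: 3 1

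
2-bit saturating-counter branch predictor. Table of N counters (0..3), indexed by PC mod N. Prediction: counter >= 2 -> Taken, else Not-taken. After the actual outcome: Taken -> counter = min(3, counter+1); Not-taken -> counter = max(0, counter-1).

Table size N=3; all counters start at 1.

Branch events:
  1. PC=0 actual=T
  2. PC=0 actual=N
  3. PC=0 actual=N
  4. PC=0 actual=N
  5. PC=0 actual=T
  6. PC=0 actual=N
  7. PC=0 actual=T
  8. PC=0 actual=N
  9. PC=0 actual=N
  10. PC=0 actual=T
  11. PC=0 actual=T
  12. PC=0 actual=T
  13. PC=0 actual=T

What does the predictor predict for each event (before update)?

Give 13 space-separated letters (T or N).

Answer: N T N N N N N N N N N T T

Derivation:
Ev 1: PC=0 idx=0 pred=N actual=T -> ctr[0]=2
Ev 2: PC=0 idx=0 pred=T actual=N -> ctr[0]=1
Ev 3: PC=0 idx=0 pred=N actual=N -> ctr[0]=0
Ev 4: PC=0 idx=0 pred=N actual=N -> ctr[0]=0
Ev 5: PC=0 idx=0 pred=N actual=T -> ctr[0]=1
Ev 6: PC=0 idx=0 pred=N actual=N -> ctr[0]=0
Ev 7: PC=0 idx=0 pred=N actual=T -> ctr[0]=1
Ev 8: PC=0 idx=0 pred=N actual=N -> ctr[0]=0
Ev 9: PC=0 idx=0 pred=N actual=N -> ctr[0]=0
Ev 10: PC=0 idx=0 pred=N actual=T -> ctr[0]=1
Ev 11: PC=0 idx=0 pred=N actual=T -> ctr[0]=2
Ev 12: PC=0 idx=0 pred=T actual=T -> ctr[0]=3
Ev 13: PC=0 idx=0 pred=T actual=T -> ctr[0]=3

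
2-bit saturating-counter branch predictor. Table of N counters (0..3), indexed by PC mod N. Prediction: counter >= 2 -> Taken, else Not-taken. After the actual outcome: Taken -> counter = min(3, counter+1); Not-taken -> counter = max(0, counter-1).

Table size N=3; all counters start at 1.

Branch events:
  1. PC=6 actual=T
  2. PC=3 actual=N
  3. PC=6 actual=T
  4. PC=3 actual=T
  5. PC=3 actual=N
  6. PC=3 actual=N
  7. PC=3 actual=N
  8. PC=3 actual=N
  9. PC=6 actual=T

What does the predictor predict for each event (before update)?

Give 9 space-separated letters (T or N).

Answer: N T N T T T N N N

Derivation:
Ev 1: PC=6 idx=0 pred=N actual=T -> ctr[0]=2
Ev 2: PC=3 idx=0 pred=T actual=N -> ctr[0]=1
Ev 3: PC=6 idx=0 pred=N actual=T -> ctr[0]=2
Ev 4: PC=3 idx=0 pred=T actual=T -> ctr[0]=3
Ev 5: PC=3 idx=0 pred=T actual=N -> ctr[0]=2
Ev 6: PC=3 idx=0 pred=T actual=N -> ctr[0]=1
Ev 7: PC=3 idx=0 pred=N actual=N -> ctr[0]=0
Ev 8: PC=3 idx=0 pred=N actual=N -> ctr[0]=0
Ev 9: PC=6 idx=0 pred=N actual=T -> ctr[0]=1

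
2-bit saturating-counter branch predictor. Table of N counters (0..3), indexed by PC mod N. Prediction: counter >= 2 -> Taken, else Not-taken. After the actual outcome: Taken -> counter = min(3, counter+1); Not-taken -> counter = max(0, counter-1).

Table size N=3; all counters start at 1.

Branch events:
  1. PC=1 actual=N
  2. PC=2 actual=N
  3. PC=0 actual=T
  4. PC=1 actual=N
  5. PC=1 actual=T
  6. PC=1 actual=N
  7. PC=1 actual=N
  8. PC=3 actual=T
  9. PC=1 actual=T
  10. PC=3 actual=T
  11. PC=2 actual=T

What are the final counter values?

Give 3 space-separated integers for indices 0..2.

Answer: 3 1 1

Derivation:
Ev 1: PC=1 idx=1 pred=N actual=N -> ctr[1]=0
Ev 2: PC=2 idx=2 pred=N actual=N -> ctr[2]=0
Ev 3: PC=0 idx=0 pred=N actual=T -> ctr[0]=2
Ev 4: PC=1 idx=1 pred=N actual=N -> ctr[1]=0
Ev 5: PC=1 idx=1 pred=N actual=T -> ctr[1]=1
Ev 6: PC=1 idx=1 pred=N actual=N -> ctr[1]=0
Ev 7: PC=1 idx=1 pred=N actual=N -> ctr[1]=0
Ev 8: PC=3 idx=0 pred=T actual=T -> ctr[0]=3
Ev 9: PC=1 idx=1 pred=N actual=T -> ctr[1]=1
Ev 10: PC=3 idx=0 pred=T actual=T -> ctr[0]=3
Ev 11: PC=2 idx=2 pred=N actual=T -> ctr[2]=1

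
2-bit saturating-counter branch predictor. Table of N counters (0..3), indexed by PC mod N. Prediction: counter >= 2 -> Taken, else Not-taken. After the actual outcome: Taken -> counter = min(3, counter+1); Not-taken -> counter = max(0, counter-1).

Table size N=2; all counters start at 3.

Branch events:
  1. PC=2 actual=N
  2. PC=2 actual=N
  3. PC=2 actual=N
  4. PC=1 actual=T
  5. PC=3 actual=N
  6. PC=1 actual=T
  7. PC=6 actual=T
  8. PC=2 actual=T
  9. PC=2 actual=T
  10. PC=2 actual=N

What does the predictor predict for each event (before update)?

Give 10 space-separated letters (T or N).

Ev 1: PC=2 idx=0 pred=T actual=N -> ctr[0]=2
Ev 2: PC=2 idx=0 pred=T actual=N -> ctr[0]=1
Ev 3: PC=2 idx=0 pred=N actual=N -> ctr[0]=0
Ev 4: PC=1 idx=1 pred=T actual=T -> ctr[1]=3
Ev 5: PC=3 idx=1 pred=T actual=N -> ctr[1]=2
Ev 6: PC=1 idx=1 pred=T actual=T -> ctr[1]=3
Ev 7: PC=6 idx=0 pred=N actual=T -> ctr[0]=1
Ev 8: PC=2 idx=0 pred=N actual=T -> ctr[0]=2
Ev 9: PC=2 idx=0 pred=T actual=T -> ctr[0]=3
Ev 10: PC=2 idx=0 pred=T actual=N -> ctr[0]=2

Answer: T T N T T T N N T T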